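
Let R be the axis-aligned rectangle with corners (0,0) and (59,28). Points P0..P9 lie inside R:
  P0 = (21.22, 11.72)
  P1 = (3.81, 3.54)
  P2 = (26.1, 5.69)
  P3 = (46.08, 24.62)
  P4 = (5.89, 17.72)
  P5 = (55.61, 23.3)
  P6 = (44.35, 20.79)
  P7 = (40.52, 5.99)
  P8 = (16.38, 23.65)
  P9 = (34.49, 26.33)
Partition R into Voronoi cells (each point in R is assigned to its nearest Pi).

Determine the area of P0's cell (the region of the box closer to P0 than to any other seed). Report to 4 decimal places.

Area of P0's cell: 190.5606

1. box [0,59]×[0,28]: [(0, 0) (59, 0) (59, 28) (0, 28)]
2. ⊥bis P0·P1 via (12.515,7.63): [(16.0999, 0) (59, 0) (59, 28) (2.9443, 28)]  |A|=1385.3815
3. ⊥bis P0·P2 via (23.66,8.705): [(15.2194, 1.8741) (47.502, 28) (2.9443, 28)]  |A|=582.055
4. ⊥bis P0·P3 via (33.65,18.17): [(15.2194, 1.8741) (34.1544, 17.198) (28.5492, 28) (2.9443, 28)]  |A|=479.6905
5. ⊥bis P0·P4 via (13.555,14.72): [(11.5685, 9.6445) (15.2194, 1.8741) (34.1544, 17.198) (28.5492, 28) (18.7527, 28)]  |A|=334.605
6. ⊥bis P0·P5 via (38.415,17.51): [(11.5685, 9.6445) (15.2194, 1.8741) (34.1544, 17.198) (28.5492, 28) (18.7527, 28)]  |A|=334.605
7. ⊥bis P0·P6 via (32.785,16.255): [(11.5685, 9.6445) (15.2194, 1.8741) (32.8342, 16.1296) (28.1794, 28) (18.7527, 28)]  |A|=322.2857
8. ⊥bis P0·P7 via (30.87,8.855): [(11.5685, 9.6445) (15.2194, 1.8741) (32.8342, 16.1296) (28.1794, 28) (18.7527, 28)]  |A|=322.2857
9. ⊥bis P0·P8 via (18.8,17.685): [(13.9445, 15.7151) (11.5685, 9.6445) (15.2194, 1.8741) (32.8342, 16.1296) (30.3817, 22.3837)]  |A|=210.881
10. ⊥bis P0·P9 via (27.855,19.025): [(26.079, 20.6381) (13.9445, 15.7151) (11.5685, 9.6445) (15.2194, 1.8741) (31.8869, 15.3629)]  |A|=190.5606
11. canonical 5-gon: [(26.079, 20.6381) (13.9445, 15.7151) (11.5685, 9.6445) (15.2194, 1.8741) (31.8869, 15.3629)]
12. shoelace: 190.5606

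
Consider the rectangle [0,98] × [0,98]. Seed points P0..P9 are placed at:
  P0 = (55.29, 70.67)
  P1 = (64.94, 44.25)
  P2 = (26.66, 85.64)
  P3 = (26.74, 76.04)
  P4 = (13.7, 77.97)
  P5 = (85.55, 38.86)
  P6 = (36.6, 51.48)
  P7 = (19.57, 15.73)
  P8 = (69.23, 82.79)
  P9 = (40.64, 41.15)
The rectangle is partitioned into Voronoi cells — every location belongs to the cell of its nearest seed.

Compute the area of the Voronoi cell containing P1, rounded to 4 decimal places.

Area of P1's cell: 1035.2801

1. box [0,98]×[0,98]: [(0, 0) (98, 0) (98, 98) (0, 98)]
2. ⊥bis P1·P0 via (60.115,57.46): [(0, 35.5028) (0, 0) (98, 0) (98, 71.2976)]  |A|=5233.2202
3. ⊥bis P1·P2 via (45.8,64.945): [(23.0812, 43.9333) (0, 22.5864) (0, 0) (98, 0) (98, 71.2976)]  |A|=5084.1569
4. ⊥bis P1·P3 via (45.84,60.145): [(36.3958, 48.7965) (0, 5.062) (0, 0) (98, 0) (98, 71.2976)]  |A|=4679.2629
5. ⊥bis P1·P4 via (39.32,61.11): [(36.3958, 48.7965) (11.6426, 19.0522) (0, 1.3604) (0, 0) (98, 0) (98, 71.2976)]  |A|=4657.7146
6. ⊥bis P1·P5 via (75.245,41.555): [(81.4417, 65.2497) (36.3958, 48.7965) (11.6426, 19.0522) (0, 1.3604) (0, 0) (64.3774, 0)]  |A|=2970.4992
7. ⊥bis P1·P6 via (50.77,47.865): [(81.4417, 65.2497) (52.5091, 54.6819) (38.5589, 0) (64.3774, 0)]  |A|=1559.6592
8. ⊥bis P1·P7 via (42.255,29.99): [(81.4417, 65.2497) (52.5091, 54.6819) (45.0681, 25.5149) (61.107, 0) (64.3774, 0)]  |A|=1272.0029
9. ⊥bis P1·P8 via (67.085,63.52): [(80.596, 62.016) (74.459, 62.6992) (52.5091, 54.6819) (45.0681, 25.5149) (61.107, 0) (64.3774, 0)]  |A|=1261.7915
10. ⊥bis P1·P9 via (52.79,42.7): [(80.596, 62.016) (74.459, 62.6992) (52.5091, 54.6819) (51.6774, 51.4217) (57.5067, 5.7274) (61.107, 0) (64.3774, 0)]  |A|=1035.2801
11. canonical 7-gon: [(80.596, 62.016) (74.459, 62.6992) (52.5091, 54.6819) (51.6774, 51.4217) (57.5067, 5.7274) (61.107, 0) (64.3774, 0)]
12. shoelace: 1035.2801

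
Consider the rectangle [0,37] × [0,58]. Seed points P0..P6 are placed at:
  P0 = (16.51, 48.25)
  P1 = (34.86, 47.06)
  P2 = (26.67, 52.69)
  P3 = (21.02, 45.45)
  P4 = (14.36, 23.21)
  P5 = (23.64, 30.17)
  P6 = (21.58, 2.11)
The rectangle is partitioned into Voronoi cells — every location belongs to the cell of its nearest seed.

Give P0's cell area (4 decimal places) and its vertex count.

Area of P0's cell: 382.5967 (6 vertices)

1. box [0,37]×[0,58]: [(0, 0) (37, 0) (37, 58) (0, 58)]
2. ⊥bis P0·P1 via (25.685,47.655): [(0, 0) (22.5946, 0) (26.3559, 58) (0, 58)]  |A|=1419.5628
3. ⊥bis P0·P2 via (21.59,50.47): [(0, 0) (22.5946, 0) (25.3148, 41.9466) (18.2993, 58) (0, 58)]  |A|=1354.8952
4. ⊥bis P0·P3 via (18.765,46.85): [(0, 16.6249) (21.3514, 51.016) (18.2993, 58) (0, 58)]  |A|=505.6094
5. ⊥bis P0·P4 via (15.435,35.73): [(0, 37.0553) (12.0421, 36.0213) (21.3514, 51.016) (18.2993, 58) (0, 58)]  |A|=382.5973
6. ⊥bis P0·P5 via (20.075,39.21): [(0, 37.0553) (11.9987, 36.025) (12.0592, 36.0489) (21.3514, 51.016) (18.2993, 58) (0, 58)]  |A|=382.5967
7. ⊥bis P0·P6 via (19.045,25.18): [(0, 37.0553) (11.9987, 36.025) (12.0592, 36.0489) (21.3514, 51.016) (18.2993, 58) (0, 58)]  |A|=382.5967
8. canonical 6-gon: [(0, 37.0553) (11.9987, 36.025) (12.0592, 36.0489) (21.3514, 51.016) (18.2993, 58) (0, 58)]
9. shoelace: 382.5967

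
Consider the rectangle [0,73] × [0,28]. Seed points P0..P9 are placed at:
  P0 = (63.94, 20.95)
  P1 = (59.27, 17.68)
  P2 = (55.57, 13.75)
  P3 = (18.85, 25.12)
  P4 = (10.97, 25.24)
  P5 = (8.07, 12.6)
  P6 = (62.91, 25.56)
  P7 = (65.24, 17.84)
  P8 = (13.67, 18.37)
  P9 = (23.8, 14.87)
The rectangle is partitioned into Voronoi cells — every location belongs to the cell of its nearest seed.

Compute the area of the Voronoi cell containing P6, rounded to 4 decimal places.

Area of P6's cell: 90.0350

1. box [0,73]×[0,28]: [(0, 0) (73, 0) (73, 28) (0, 28)]
2. ⊥bis P6·P0 via (63.425,23.255): [(0, 9.0841) (73, 25.3943) (73, 28) (0, 28)]  |A|=785.537
3. ⊥bis P6·P1 via (61.09,21.62): [(59.4656, 22.3704) (73, 25.3943) (73, 28) (47.2784, 28)]  |A|=90.035
4. ⊥bis P6·P2 via (59.24,19.655): [(59.4656, 22.3704) (73, 25.3943) (73, 28) (47.2784, 28)]  |A|=90.035
5. ⊥bis P6·P3 via (40.88,25.34): [(59.4656, 22.3704) (73, 25.3943) (73, 28) (47.2784, 28)]  |A|=90.035
6. ⊥bis P6·P4 via (36.94,25.4): [(59.4656, 22.3704) (73, 25.3943) (73, 28) (47.2784, 28)]  |A|=90.035
7. ⊥bis P6·P5 via (35.49,19.08): [(59.4656, 22.3704) (73, 25.3943) (73, 28) (47.2784, 28)]  |A|=90.035
8. ⊥bis P6·P7 via (64.075,21.7): [(59.4656, 22.3704) (73, 25.3943) (73, 28) (47.2784, 28)]  |A|=90.035
9. ⊥bis P6·P8 via (38.29,21.965): [(59.4656, 22.3704) (73, 25.3943) (73, 28) (47.2784, 28)]  |A|=90.035
10. ⊥bis P6·P9 via (43.355,20.215): [(59.4656, 22.3704) (73, 25.3943) (73, 28) (47.2784, 28)]  |A|=90.035
11. canonical 4-gon: [(59.4656, 22.3704) (73, 25.3943) (73, 28) (47.2784, 28)]
12. shoelace: 90.035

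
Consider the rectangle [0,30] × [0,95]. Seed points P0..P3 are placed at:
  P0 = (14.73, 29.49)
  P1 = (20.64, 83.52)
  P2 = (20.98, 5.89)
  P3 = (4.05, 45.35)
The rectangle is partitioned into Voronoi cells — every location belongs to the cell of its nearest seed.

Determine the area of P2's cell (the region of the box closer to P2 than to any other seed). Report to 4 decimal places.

Area of P2's cell: 508.0173

1. box [0,30]×[0,95]: [(0, 0) (30, 0) (30, 95) (0, 95)]
2. ⊥bis P2·P0 via (17.855,17.69): [(0, 12.9615) (0, 0) (30, 0) (30, 20.9064)]  |A|=508.0173
3. ⊥bis P2·P1 via (20.81,44.705): [(0, 12.9615) (0, 0) (30, 0) (30, 20.9064)]  |A|=508.0173
4. ⊥bis P2·P3 via (12.515,25.62): [(0, 12.9615) (0, 0) (30, 0) (30, 20.9064)]  |A|=508.0173
5. canonical 4-gon: [(0, 12.9615) (0, 0) (30, 0) (30, 20.9064)]
6. shoelace: 508.0173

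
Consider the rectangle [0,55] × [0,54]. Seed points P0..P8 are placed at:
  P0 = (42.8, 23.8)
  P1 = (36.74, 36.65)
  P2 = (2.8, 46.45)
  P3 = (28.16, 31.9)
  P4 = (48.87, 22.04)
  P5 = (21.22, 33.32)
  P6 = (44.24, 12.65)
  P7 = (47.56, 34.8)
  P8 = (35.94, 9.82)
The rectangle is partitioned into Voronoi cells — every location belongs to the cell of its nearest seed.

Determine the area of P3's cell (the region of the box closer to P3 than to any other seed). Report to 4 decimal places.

1. box [0,55]×[0,54]: [(0, 0) (55, 0) (55, 54) (0, 54)]
2. ⊥bis P3·P0 via (35.48,27.85): [(0, 0) (20.0712, 0) (49.9482, 54) (0, 54)]  |A|=1890.5245
3. ⊥bis P3·P1 via (32.45,34.275): [(0, 0) (20.0712, 0) (35.7434, 28.3261) (21.53, 54) (0, 54)]  |A|=1525.7204
4. ⊥bis P3·P2 via (15.48,39.175): [(0, 12.1941) (0, 0) (20.0712, 0) (35.7434, 28.3261) (22.7359, 51.8217)]  |A|=1027.0232
5. ⊥bis P3·P4 via (38.515,26.97): [(0, 12.1941) (0, 0) (20.0712, 0) (35.7434, 28.3261) (22.7359, 51.8217)]  |A|=1027.0232
6. ⊥bis P3·P5 via (24.69,32.61): [(18.0176, 0) (20.0712, 0) (35.7434, 28.3261) (27.0328, 44.0601)]  |A|=291.9019
7. ⊥bis P3·P6 via (36.2,22.275): [(19.7666, 8.5478) (29.1262, 16.3661) (35.7434, 28.3261) (27.0328, 44.0601)]  |A|=241.9328
8. ⊥bis P3·P7 via (37.86,33.35): [(19.7666, 8.5478) (29.1262, 16.3661) (35.7434, 28.3261) (27.0328, 44.0601)]  |A|=241.9328
9. ⊥bis P3·P8 via (32.05,20.86): [(21.5272, 17.1522) (31.5067, 20.6686) (35.7434, 28.3261) (27.0328, 44.0601)]  |A|=191.2651
10. canonical 4-gon: [(21.5272, 17.1522) (31.5067, 20.6686) (35.7434, 28.3261) (27.0328, 44.0601)]
11. shoelace: 191.2651

Area of P3's cell: 191.2651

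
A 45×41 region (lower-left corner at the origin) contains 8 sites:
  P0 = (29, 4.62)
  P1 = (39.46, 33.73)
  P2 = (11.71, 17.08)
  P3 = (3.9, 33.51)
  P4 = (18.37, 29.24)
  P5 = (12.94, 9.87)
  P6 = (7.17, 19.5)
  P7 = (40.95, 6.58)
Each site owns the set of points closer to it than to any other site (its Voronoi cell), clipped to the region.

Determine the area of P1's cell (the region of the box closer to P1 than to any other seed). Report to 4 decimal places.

Area of P1's cell: 332.4303

1. box [0,45]×[0,41]: [(0, 0) (45, 0) (45, 41) (0, 41)]
2. ⊥bis P1·P0 via (34.23,19.175): [(0, 31.4748) (45, 15.3051) (45, 41) (0, 41)]  |A|=792.4544
3. ⊥bis P1·P2 via (25.585,25.405): [(27.9743, 21.4228) (45, 15.3051) (45, 41) (16.228, 41)]  |A|=500.3743
4. ⊥bis P1·P3 via (21.68,33.62): [(21.6907, 31.8956) (27.9743, 21.4228) (45, 15.3051) (45, 41) (21.6343, 41)]  |A|=475.7634
5. ⊥bis P1·P4 via (28.915,31.485): [(31.3126, 20.2233) (45, 15.3051) (45, 41) (26.8893, 41)]  |A|=363.9892
6. ⊥bis P1·P5 via (26.2,21.8): [(31.3126, 20.2233) (45, 15.3051) (45, 41) (26.8893, 41)]  |A|=363.9892
7. ⊥bis P1·P6 via (23.315,26.615): [(31.3126, 20.2233) (45, 15.3051) (45, 41) (26.8893, 41)]  |A|=363.9892
8. ⊥bis P1·P7 via (40.205,20.155): [(31.3126, 20.2233) (32.6557, 19.7407) (45, 20.4182) (45, 41) (26.8893, 41)]  |A|=332.4303
9. canonical 5-gon: [(31.3126, 20.2233) (32.6557, 19.7407) (45, 20.4182) (45, 41) (26.8893, 41)]
10. shoelace: 332.4303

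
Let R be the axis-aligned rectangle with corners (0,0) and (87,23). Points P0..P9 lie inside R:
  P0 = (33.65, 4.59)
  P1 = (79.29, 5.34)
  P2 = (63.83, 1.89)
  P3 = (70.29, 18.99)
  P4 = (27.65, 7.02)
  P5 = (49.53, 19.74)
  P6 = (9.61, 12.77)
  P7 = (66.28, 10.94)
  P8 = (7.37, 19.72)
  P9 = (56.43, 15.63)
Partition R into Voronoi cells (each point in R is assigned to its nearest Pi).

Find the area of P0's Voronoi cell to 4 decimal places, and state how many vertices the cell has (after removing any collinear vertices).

1. box [0,87]×[0,23]: [(0, 0) (87, 0) (87, 23) (0, 23)]
2. ⊥bis P0·P1 via (56.47,4.965): [(0, 0) (56.5516, 0) (56.1736, 23) (0, 23)]  |A|=1296.34
3. ⊥bis P0·P2 via (48.74,3.24): [(0, 0) (48.4501, 0) (50.5078, 23) (0, 23)]  |A|=1138.0162
4. ⊥bis P0·P3 via (51.97,11.79): [(0, 0) (48.4501, 0) (49.962, 16.8992) (47.5643, 23) (0, 23)]  |A|=1129.0375
5. ⊥bis P0·P4 via (30.65,5.805): [(28.299, 0) (48.4501, 0) (49.962, 16.8992) (47.5643, 23) (37.614, 23)]  |A|=371.0386
6. ⊥bis P0·P5 via (41.59,12.165): [(35.7184, 18.3195) (28.299, 0) (48.4501, 0) (48.857, 4.5478)]  |A|=217.2577
7. ⊥bis P0·P6 via (21.63,8.68): [(35.7184, 18.3195) (28.299, 0) (48.4501, 0) (48.857, 4.5478)]  |A|=217.2577
8. ⊥bis P0·P7 via (49.965,7.765): [(35.7184, 18.3195) (28.299, 0) (48.4501, 0) (48.857, 4.5478)]  |A|=217.2577
9. ⊥bis P0·P8 via (20.51,12.155): [(35.7184, 18.3195) (28.299, 0) (48.4501, 0) (48.857, 4.5478)]  |A|=217.2577
10. ⊥bis P0·P9 via (45.04,10.11): [(46.5778, 6.9368) (35.7184, 18.3195) (28.299, 0) (48.4501, 0) (48.6823, 2.5945)]  |A|=214.8231
11. canonical 5-gon: [(46.5778, 6.9368) (35.7184, 18.3195) (28.299, 0) (48.4501, 0) (48.6823, 2.5945)]
12. shoelace: 214.8231

Area of P0's cell: 214.8231 (5 vertices)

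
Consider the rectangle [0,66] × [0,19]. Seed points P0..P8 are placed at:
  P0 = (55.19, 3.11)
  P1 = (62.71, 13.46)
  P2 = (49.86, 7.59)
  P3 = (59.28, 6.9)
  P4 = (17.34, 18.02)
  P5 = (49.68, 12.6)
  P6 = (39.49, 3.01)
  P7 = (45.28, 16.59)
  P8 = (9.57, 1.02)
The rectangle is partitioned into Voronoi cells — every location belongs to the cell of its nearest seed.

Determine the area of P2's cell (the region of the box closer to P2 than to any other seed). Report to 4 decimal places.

1. box [0,66]×[0,19]: [(0, 0) (66, 0) (66, 19) (0, 19)]
2. ⊥bis P2·P0 via (52.525,5.35): [(0, 0) (48.0282, 0) (63.9982, 19) (0, 19)]  |A|=1064.2504
3. ⊥bis P2·P1 via (56.285,10.525): [(0, 0) (48.0282, 0) (56.4926, 10.0704) (52.4135, 19) (0, 19)]  |A|=1012.5276
4. ⊥bis P2·P3 via (54.57,7.245): [(0, 0) (48.0282, 0) (54.6132, 7.8344) (55.014, 13.3072) (52.4135, 19) (0, 19)]  |A|=1007.8327
5. ⊥bis P2·P4 via (33.6,12.805): [(29.4931, 0) (48.0282, 0) (54.6132, 7.8344) (55.014, 13.3072) (52.4135, 19) (35.5869, 19)]  |A|=389.5727
6. ⊥bis P2·P5 via (49.77,10.095): [(32.5322, 9.4757) (29.4931, 0) (48.0282, 0) (54.6132, 7.8344) (54.792, 10.2754)]  |A|=206.8127
7. ⊥bis P2·P6 via (44.675,5.3): [(42.6699, 9.8399) (47.0158, 0) (48.0282, 0) (54.6132, 7.8344) (54.792, 10.2754)]  |A|=73.1246
8. ⊥bis P2·P7 via (47.57,12.09): [(43.1848, 9.8584) (42.7577, 9.6411) (47.0158, 0) (48.0282, 0) (54.6132, 7.8344) (54.792, 10.2754)]  |A|=73.0726
9. ⊥bis P2·P8 via (29.715,4.305): [(43.1848, 9.8584) (42.7577, 9.6411) (47.0158, 0) (48.0282, 0) (54.6132, 7.8344) (54.792, 10.2754)]  |A|=73.0726
10. canonical 6-gon: [(43.1848, 9.8584) (42.7577, 9.6411) (47.0158, 0) (48.0282, 0) (54.6132, 7.8344) (54.792, 10.2754)]
11. shoelace: 73.0726

Area of P2's cell: 73.0726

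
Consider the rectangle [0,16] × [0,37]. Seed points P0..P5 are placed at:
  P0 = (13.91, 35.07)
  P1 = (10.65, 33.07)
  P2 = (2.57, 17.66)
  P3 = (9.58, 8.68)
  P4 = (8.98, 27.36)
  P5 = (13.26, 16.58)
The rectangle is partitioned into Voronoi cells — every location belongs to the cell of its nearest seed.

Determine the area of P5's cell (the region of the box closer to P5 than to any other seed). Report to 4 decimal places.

1. box [0,16]×[0,37]: [(0, 0) (16, 0) (16, 37) (0, 37)]
2. ⊥bis P5·P0 via (13.585,25.825): [(0, 26.3026) (0, 0) (16, 0) (16, 25.7401)]  |A|=416.3414
3. ⊥bis P5·P1 via (11.955,24.825): [(0, 22.9328) (0, 0) (16, 0) (16, 25.4652)]  |A|=387.1842
4. ⊥bis P5·P2 via (7.915,17.12): [(8.6404, 24.3004) (6.1854, 0) (16, 0) (16, 25.4652)]  |A|=212.9561
5. ⊥bis P5·P3 via (11.42,12.63): [(8.6404, 24.3004) (7.6393, 14.3911) (16, 10.4965) (16, 25.4652)]  |A|=98.4552
6. ⊥bis P5·P4 via (11.12,21.97): [(8.2915, 20.847) (7.6393, 14.3911) (16, 10.4965) (16, 23.9075)]  |A|=79.9469
7. canonical 4-gon: [(8.2915, 20.847) (7.6393, 14.3911) (16, 10.4965) (16, 23.9075)]
8. shoelace: 79.9469

Area of P5's cell: 79.9469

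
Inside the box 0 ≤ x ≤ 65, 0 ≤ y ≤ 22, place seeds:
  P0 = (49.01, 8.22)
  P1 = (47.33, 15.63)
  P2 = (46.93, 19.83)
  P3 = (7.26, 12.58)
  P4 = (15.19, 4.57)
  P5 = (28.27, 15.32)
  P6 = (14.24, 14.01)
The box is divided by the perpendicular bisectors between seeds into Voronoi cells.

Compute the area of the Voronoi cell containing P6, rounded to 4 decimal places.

1. box [0,65]×[0,22]: [(0, 0) (65, 0) (65, 22) (0, 22)]
2. ⊥bis P6·P0 via (31.625,11.115): [(0, 0) (29.7741, 0) (33.4376, 22) (0, 22)]  |A|=695.3287
3. ⊥bis P6·P1 via (30.785,14.82): [(0, 0) (29.7741, 0) (31.116, 8.0585) (30.4335, 22) (0, 22)]  |A|=674.3878
4. ⊥bis P6·P2 via (30.585,16.92): [(0, 0) (29.7741, 0) (31.116, 8.0585) (30.7191, 16.1671) (29.6806, 22) (0, 22)]  |A|=672.1919
5. ⊥bis P6·P3 via (10.75,13.295): [(13.4738, 0) (29.7741, 0) (31.116, 8.0585) (30.7191, 16.1671) (29.6806, 22) (8.9666, 22)]  |A|=425.348
6. ⊥bis P6·P4 via (14.715,9.29): [(11.634, 8.9799) (30.9756, 10.9264) (30.7191, 16.1671) (29.6806, 22) (8.9666, 22)]  |A|=245.1724
7. ⊥bis P6·P5 via (21.255,14.665): [(11.634, 8.9799) (21.6913, 9.9921) (20.5701, 22) (8.9666, 22)]  |A|=136.4903
8. canonical 4-gon: [(11.634, 8.9799) (21.6913, 9.9921) (20.5701, 22) (8.9666, 22)]
9. shoelace: 136.4903

Area of P6's cell: 136.4903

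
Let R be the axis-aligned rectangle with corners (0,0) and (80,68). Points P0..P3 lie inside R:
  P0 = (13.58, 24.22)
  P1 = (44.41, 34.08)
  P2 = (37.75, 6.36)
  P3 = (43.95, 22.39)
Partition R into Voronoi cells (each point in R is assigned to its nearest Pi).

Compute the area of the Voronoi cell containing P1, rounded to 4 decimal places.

Area of P1's cell: 2290.2597

1. box [0,80]×[0,68]: [(0, 0) (80, 0) (80, 68) (0, 68)]
2. ⊥bis P1·P0 via (28.995,29.15): [(38.3177, 0) (80, 0) (80, 68) (16.5701, 68)]  |A|=3573.8161
3. ⊥bis P1·P2 via (41.08,20.22): [(31.0828, 22.6219) (80, 10.8691) (80, 68) (16.5701, 68)]  |A|=2836.5065
4. ⊥bis P1·P3 via (44.18,28.235): [(29.0978, 28.8285) (80, 26.8255) (80, 68) (16.5701, 68)]  |A|=2290.2597
5. canonical 4-gon: [(29.0978, 28.8285) (80, 26.8255) (80, 68) (16.5701, 68)]
6. shoelace: 2290.2597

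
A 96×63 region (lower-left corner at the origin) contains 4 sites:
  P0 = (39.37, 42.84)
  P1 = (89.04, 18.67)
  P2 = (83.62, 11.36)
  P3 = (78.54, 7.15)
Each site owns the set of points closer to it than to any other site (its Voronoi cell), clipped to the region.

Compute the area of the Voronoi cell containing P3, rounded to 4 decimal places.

Area of P3's cell: 794.1668

1. box [0,96]×[0,63]: [(0, 0) (96, 0) (96, 63) (0, 63)]
2. ⊥bis P3·P0 via (58.955,24.995): [(36.1806, 0) (96, 0) (96, 63) (93.5835, 63)]  |A|=1960.4294
3. ⊥bis P3·P1 via (83.79,12.91): [(64.207, 30.7591) (36.1806, 0) (96, 0) (96, 1.7811)]  |A|=948.3078
4. ⊥bis P3·P2 via (81.08,9.255): [(63.7104, 30.2141) (36.1806, 0) (88.75, 0)]  |A|=794.1668
5. canonical 3-gon: [(63.7104, 30.2141) (36.1806, 0) (88.75, 0)]
6. shoelace: 794.1668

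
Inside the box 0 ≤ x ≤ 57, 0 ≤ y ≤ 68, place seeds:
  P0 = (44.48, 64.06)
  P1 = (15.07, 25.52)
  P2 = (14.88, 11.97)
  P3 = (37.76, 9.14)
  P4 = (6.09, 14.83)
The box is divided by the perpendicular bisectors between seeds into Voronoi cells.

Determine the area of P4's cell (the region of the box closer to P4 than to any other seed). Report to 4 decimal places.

1. box [0,57]×[0,68]: [(0, 0) (57, 0) (57, 68) (0, 68)]
2. ⊥bis P4·P0 via (25.285,39.445): [(0, 59.1625) (0, 0) (57, 0) (57, 14.7134)]  |A|=2105.4611
3. ⊥bis P4·P1 via (10.58,20.175): [(0, 29.0626) (0, 0) (34.5968, 0)]  |A|=502.7362
4. ⊥bis P4·P2 via (10.485,13.4): [(12.2366, 18.7834) (0, 29.0626) (0, 0) (6.125, 0)]  |A|=235.3382
5. ⊥bis P4·P3 via (21.925,11.985): [(12.2366, 18.7834) (0, 29.0626) (0, 0) (6.125, 0)]  |A|=235.3382
6. canonical 4-gon: [(12.2366, 18.7834) (0, 29.0626) (0, 0) (6.125, 0)]
7. shoelace: 235.3382

Area of P4's cell: 235.3382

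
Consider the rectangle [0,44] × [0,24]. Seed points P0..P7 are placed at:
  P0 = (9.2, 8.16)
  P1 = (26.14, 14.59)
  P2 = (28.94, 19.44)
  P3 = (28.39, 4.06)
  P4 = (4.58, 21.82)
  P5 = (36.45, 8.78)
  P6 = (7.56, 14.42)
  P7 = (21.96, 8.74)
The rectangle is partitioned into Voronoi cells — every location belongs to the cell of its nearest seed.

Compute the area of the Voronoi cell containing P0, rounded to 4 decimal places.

1. box [0,44]×[0,24]: [(0, 0) (44, 0) (44, 24) (0, 24)]
2. ⊥bis P0·P1 via (17.67,11.375): [(0, 0) (21.9877, 0) (12.8779, 24) (0, 24)]  |A|=418.3864
3. ⊥bis P0·P2 via (19.07,13.8): [(0, 0) (21.9877, 0) (12.8779, 24) (0, 24)]  |A|=418.3864
4. ⊥bis P0·P3 via (18.795,6.11): [(0, 0) (17.4896, 0) (19.1096, 7.5824) (12.8779, 24) (0, 24)]  |A|=401.3333
5. ⊥bis P0·P4 via (6.89,14.99): [(0, 12.6597) (0, 0) (17.4896, 0) (19.1096, 7.5824) (15.2275, 17.8099)]  |A|=275.1332
6. ⊥bis P0·P5 via (22.825,8.47): [(0, 12.6597) (0, 0) (17.4896, 0) (19.1096, 7.5824) (15.2275, 17.8099)]  |A|=275.1332
7. ⊥bis P0·P6 via (8.38,11.29): [(0, 9.0946) (0, 0) (17.4896, 0) (19.1096, 7.5824) (16.8591, 13.5114)]  |A|=208.1519
8. ⊥bis P0·P7 via (15.58,8.45): [(15.3677, 13.1206) (0, 9.0946) (0, 0) (15.9641, 0)]  |A|=174.6111
9. canonical 4-gon: [(15.3677, 13.1206) (0, 9.0946) (0, 0) (15.9641, 0)]
10. shoelace: 174.6111

Area of P0's cell: 174.6111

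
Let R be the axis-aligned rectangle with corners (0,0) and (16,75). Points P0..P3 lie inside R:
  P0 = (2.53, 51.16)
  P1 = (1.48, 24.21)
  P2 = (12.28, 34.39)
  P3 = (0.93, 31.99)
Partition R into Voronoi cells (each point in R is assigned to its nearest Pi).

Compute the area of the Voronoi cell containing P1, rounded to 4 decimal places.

Area of P1's cell: 417.2291

1. box [0,16]×[0,75]: [(0, 0) (16, 0) (16, 75) (0, 75)]
2. ⊥bis P1·P0 via (2.005,37.685): [(0, 37.7631) (0, 0) (16, 0) (16, 37.1397)]  |A|=599.2229
3. ⊥bis P1·P2 via (6.88,29.3): [(0, 36.599) (0, 0) (16, 0) (16, 19.6246)]  |A|=449.7886
4. ⊥bis P1·P3 via (1.205,28.1): [(7.5859, 28.5511) (0, 28.0148) (0, 0) (16, 0) (16, 19.6246)]  |A|=417.2291
5. canonical 5-gon: [(7.5859, 28.5511) (0, 28.0148) (0, 0) (16, 0) (16, 19.6246)]
6. shoelace: 417.2291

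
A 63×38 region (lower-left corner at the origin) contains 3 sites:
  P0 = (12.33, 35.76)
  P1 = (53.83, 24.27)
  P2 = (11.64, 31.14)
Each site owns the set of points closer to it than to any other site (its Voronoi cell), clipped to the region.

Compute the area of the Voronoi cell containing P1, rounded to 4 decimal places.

1. box [0,63]×[0,38]: [(0, 0) (63, 0) (63, 38) (0, 38)]
2. ⊥bis P1·P0 via (33.08,30.015): [(24.7698, 0) (63, 0) (63, 38) (35.2908, 38)]  |A|=1252.8484
3. ⊥bis P1·P2 via (32.735,27.705): [(33.1556, 30.2882) (28.2237, 0) (63, 0) (63, 38) (35.2908, 38)]  |A|=1200.5432
4. canonical 5-gon: [(33.1556, 30.2882) (28.2237, 0) (63, 0) (63, 38) (35.2908, 38)]
5. shoelace: 1200.5432

Area of P1's cell: 1200.5432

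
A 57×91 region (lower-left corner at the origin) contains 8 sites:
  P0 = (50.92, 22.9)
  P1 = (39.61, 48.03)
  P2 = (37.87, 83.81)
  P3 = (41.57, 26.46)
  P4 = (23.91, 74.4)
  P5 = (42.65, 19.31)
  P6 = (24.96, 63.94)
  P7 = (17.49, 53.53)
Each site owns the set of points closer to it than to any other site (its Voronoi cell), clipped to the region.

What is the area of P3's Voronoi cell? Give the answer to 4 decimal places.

1. box [0,57]×[0,91]: [(0, 0) (57, 0) (57, 91) (0, 91)]
2. ⊥bis P3·P0 via (46.245,24.68): [(0, 0) (36.8481, 0) (57, 52.927) (57, 91) (0, 91)]  |A|=4653.711
3. ⊥bis P3·P1 via (40.59,37.245): [(0, 33.5567) (0, 0) (36.8481, 0) (51.4032, 38.2276)]  |A|=1566.7684
4. ⊥bis P3·P2 via (39.72,55.135): [(0, 33.5567) (0, 0) (36.8481, 0) (51.4032, 38.2276)]  |A|=1566.7684
5. ⊥bis P3·P4 via (32.74,50.43): [(0, 33.5567) (0, 0) (36.8481, 0) (51.4032, 38.2276)]  |A|=1566.7684
6. ⊥bis P3·P5 via (42.11,22.885): [(0, 33.5567) (0, 16.5243) (45.7722, 23.4382) (51.4032, 38.2276)]  |A|=756.765
7. ⊥bis P3·P6 via (33.265,45.2): [(8.7957, 34.3559) (0, 30.458) (0, 16.5243) (45.7722, 23.4382) (51.4032, 38.2276)]  |A|=743.1371
8. ⊥bis P3·P7 via (29.53,39.995): [(24.8285, 35.8128) (3.7883, 17.0965) (45.7722, 23.4382) (51.4032, 38.2276)]  |A|=515.8895
9. canonical 4-gon: [(24.8285, 35.8128) (3.7883, 17.0965) (45.7722, 23.4382) (51.4032, 38.2276)]
10. shoelace: 515.8895

Area of P3's cell: 515.8895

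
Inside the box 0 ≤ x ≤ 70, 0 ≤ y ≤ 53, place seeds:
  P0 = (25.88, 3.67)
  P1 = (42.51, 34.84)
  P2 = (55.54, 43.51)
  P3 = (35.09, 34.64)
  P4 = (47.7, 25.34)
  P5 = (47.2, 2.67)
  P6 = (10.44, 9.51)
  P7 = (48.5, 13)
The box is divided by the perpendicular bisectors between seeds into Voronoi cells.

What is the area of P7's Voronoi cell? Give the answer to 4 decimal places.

Area of P7's cell: 427.7594

1. box [0,70]×[0,53]: [(0, 0) (70, 0) (70, 53) (0, 53)]
2. ⊥bis P7·P0 via (37.19,8.335): [(40.6279, 0) (70, 0) (70, 53) (18.7672, 53)]  |A|=2136.0304
3. ⊥bis P7·P1 via (45.505,23.92): [(32.2601, 20.2873) (40.6279, 0) (70, 0) (70, 30.6382)]  |A|=876.0824
4. ⊥bis P7·P2 via (52.02,28.255): [(57.0657, 27.0907) (32.2601, 20.2873) (40.6279, 0) (70, 0) (70, 24.1062)]  |A|=833.8394
5. ⊥bis P7·P3 via (41.795,23.82): [(57.0657, 27.0907) (39.1387, 22.1739) (33.0406, 18.395) (40.6279, 0) (70, 0) (70, 24.1062)]  |A|=826.5948
6. ⊥bis P7·P4 via (48.1,19.17): [(33.1215, 18.1989) (40.6279, 0) (70, 0) (70, 20.5898)]  |A|=646.931
7. ⊥bis P7·P5 via (47.85,7.835): [(33.1215, 18.1989) (36.8239, 9.2226) (70, 5.0475) (70, 20.5898)]  |A|=427.7594
8. ⊥bis P7·P6 via (29.47,11.255): [(33.1215, 18.1989) (36.8239, 9.2226) (70, 5.0475) (70, 20.5898)]  |A|=427.7594
9. canonical 4-gon: [(33.1215, 18.1989) (36.8239, 9.2226) (70, 5.0475) (70, 20.5898)]
10. shoelace: 427.7594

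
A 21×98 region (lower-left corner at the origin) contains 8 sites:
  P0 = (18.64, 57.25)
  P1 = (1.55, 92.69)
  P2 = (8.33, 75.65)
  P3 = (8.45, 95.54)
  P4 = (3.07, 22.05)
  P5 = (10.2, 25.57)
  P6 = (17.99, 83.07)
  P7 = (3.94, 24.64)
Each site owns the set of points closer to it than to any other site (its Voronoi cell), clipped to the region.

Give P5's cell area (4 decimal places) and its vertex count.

Area of P5's cell: 473.7895 (5 vertices)

1. box [0,21]×[0,98]: [(0, 0) (21, 0) (21, 98) (0, 98)]
2. ⊥bis P5·P0 via (14.42,41.41): [(0, 45.2517) (0, 0) (21, 0) (21, 39.657)]  |A|=891.5412
3. ⊥bis P5·P1 via (5.875,59.13): [(0, 45.2517) (0, 0) (21, 0) (21, 39.657)]  |A|=891.5412
4. ⊥bis P5·P2 via (9.265,50.61): [(0, 45.2517) (0, 0) (21, 0) (21, 39.657)]  |A|=891.5412
5. ⊥bis P5·P3 via (9.325,60.555): [(0, 45.2517) (0, 0) (21, 0) (21, 39.657)]  |A|=891.5412
6. ⊥bis P5·P4 via (6.635,23.81): [(0, 45.2517) (0, 37.2496) (18.3897, 0) (21, 0) (21, 39.657)]  |A|=549.0358
7. ⊥bis P5·P6 via (14.095,54.32): [(0, 45.2517) (0, 37.2496) (18.3897, 0) (21, 0) (21, 39.657)]  |A|=549.0358
8. ⊥bis P5·P7 via (7.07,25.105): [(4.245, 44.1208) (7.5325, 21.9921) (18.3897, 0) (21, 0) (21, 39.657)]  |A|=473.7895
9. canonical 5-gon: [(4.245, 44.1208) (7.5325, 21.9921) (18.3897, 0) (21, 0) (21, 39.657)]
10. shoelace: 473.7895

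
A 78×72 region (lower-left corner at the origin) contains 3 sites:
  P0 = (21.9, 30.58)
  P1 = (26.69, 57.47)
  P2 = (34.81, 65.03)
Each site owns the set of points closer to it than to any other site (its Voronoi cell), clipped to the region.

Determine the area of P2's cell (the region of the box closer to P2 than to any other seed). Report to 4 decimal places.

1. box [0,78]×[0,72]: [(0, 0) (78, 0) (78, 72) (0, 72)]
2. ⊥bis P2·P0 via (28.355,47.805): [(0, 58.4309) (78, 29.2007) (78, 72) (0, 72)]  |A|=2198.3654
3. ⊥bis P2·P1 via (30.75,61.25): [(51.259, 39.2218) (78, 29.2007) (78, 72) (20.7414, 72)]  |A|=1510.6644
4. canonical 4-gon: [(51.259, 39.2218) (78, 29.2007) (78, 72) (20.7414, 72)]
5. shoelace: 1510.6644

Area of P2's cell: 1510.6644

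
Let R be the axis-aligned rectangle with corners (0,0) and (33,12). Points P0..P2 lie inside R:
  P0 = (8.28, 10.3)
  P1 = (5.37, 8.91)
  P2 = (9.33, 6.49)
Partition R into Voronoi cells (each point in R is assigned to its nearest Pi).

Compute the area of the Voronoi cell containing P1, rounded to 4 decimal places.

Area of P1's cell: 67.2548

1. box [0,33]×[0,12]: [(0, 0) (33, 0) (33, 12) (0, 12)]
2. ⊥bis P1·P0 via (6.825,9.605): [(0, 0) (11.413, 0) (5.681, 12) (0, 12)]  |A|=102.5637
3. ⊥bis P1·P2 via (7.35,7.7): [(0, 0) (2.6444, 0) (7.5661, 8.0536) (5.681, 12) (0, 12)]  |A|=67.2548
4. canonical 5-gon: [(0, 0) (2.6444, 0) (7.5661, 8.0536) (5.681, 12) (0, 12)]
5. shoelace: 67.2548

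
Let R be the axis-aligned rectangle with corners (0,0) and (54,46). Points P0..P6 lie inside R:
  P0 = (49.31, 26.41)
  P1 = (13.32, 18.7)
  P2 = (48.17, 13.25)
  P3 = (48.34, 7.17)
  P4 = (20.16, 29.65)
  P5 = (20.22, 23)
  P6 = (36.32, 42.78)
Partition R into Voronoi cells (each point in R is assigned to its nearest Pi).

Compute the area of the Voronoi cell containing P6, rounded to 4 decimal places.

1. box [0,54]×[0,46]: [(0, 0) (54, 0) (54, 46) (0, 46)]
2. ⊥bis P6·P0 via (42.815,34.595): [(0, 0.6202) (54, 43.4706) (54, 46) (0, 46)]  |A|=1293.5481
3. ⊥bis P6·P1 via (24.82,30.74): [(30.7814, 25.046) (54, 43.4706) (54, 46) (8.8434, 46)]  |A|=502.4699
4. ⊥bis P6·P2 via (42.245,28.015): [(30.7814, 25.046) (54, 43.4706) (54, 46) (8.8434, 46)]  |A|=502.4699
5. ⊥bis P6·P3 via (42.33,24.975): [(30.7814, 25.046) (54, 43.4706) (54, 46) (8.8434, 46)]  |A|=502.4699
6. ⊥bis P6·P4 via (28.24,36.215): [(34.7537, 28.1982) (54, 43.4706) (54, 46) (20.2897, 46)]  |A|=324.394
7. ⊥bis P6·P5 via (28.27,32.89): [(34.7537, 28.1982) (54, 43.4706) (54, 46) (20.2897, 46)]  |A|=324.394
8. canonical 4-gon: [(34.7537, 28.1982) (54, 43.4706) (54, 46) (20.2897, 46)]
9. shoelace: 324.394

Area of P6's cell: 324.3940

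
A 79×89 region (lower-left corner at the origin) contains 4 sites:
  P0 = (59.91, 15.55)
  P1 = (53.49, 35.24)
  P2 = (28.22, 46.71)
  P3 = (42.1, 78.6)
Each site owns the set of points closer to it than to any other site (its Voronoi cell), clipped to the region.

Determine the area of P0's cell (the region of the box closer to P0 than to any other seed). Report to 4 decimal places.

1. box [0,79]×[0,89]: [(0, 0) (79, 0) (79, 89) (0, 89)]
2. ⊥bis P0·P1 via (56.7,25.395): [(0, 6.9077) (0, 0) (79, 0) (79, 32.666)]  |A|=1563.163
3. ⊥bis P0·P2 via (44.065,31.13): [(29.8026, 16.625) (13.4556, 0) (79, 0) (79, 32.666)]  |A|=1348.3788
4. ⊥bis P0·P3 via (51.005,47.075): [(29.8026, 16.625) (13.4556, 0) (79, 0) (79, 32.666)]  |A|=1348.3788
5. canonical 4-gon: [(29.8026, 16.625) (13.4556, 0) (79, 0) (79, 32.666)]
6. shoelace: 1348.3788

Area of P0's cell: 1348.3788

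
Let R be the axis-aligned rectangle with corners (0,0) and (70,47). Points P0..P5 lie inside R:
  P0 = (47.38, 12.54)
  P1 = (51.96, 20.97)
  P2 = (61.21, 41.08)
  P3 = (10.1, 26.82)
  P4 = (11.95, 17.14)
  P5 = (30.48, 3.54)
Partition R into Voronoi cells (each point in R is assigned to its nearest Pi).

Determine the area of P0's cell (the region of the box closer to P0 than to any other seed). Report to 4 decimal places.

1. box [0,70]×[0,47]: [(0, 0) (70, 0) (70, 47) (0, 47)]
2. ⊥bis P0·P1 via (49.67,16.755): [(0, 43.7406) (0, 0) (70, 0) (70, 5.7098)]  |A|=1730.7625
3. ⊥bis P0·P2 via (54.295,26.81): [(0, 43.7406) (0, 0) (70, 0) (70, 5.7098)]  |A|=1730.7625
4. ⊥bis P0·P3 via (28.74,19.68): [(31.418, 26.6713) (21.2016, 0) (70, 0) (70, 5.7098)]  |A|=760.9043
5. ⊥bis P0·P4 via (29.665,14.84): [(31.418, 26.6713) (31.0899, 25.8147) (27.7383, 0) (70, 0) (70, 5.7098)]  |A|=676.5336
6. ⊥bis P0·P5 via (38.93,8.04): [(31.418, 26.6713) (31.0899, 25.8147) (30.7712, 23.3604) (43.2117, 0) (70, 0) (70, 5.7098)]  |A|=495.8017
7. canonical 6-gon: [(31.418, 26.6713) (31.0899, 25.8147) (30.7712, 23.3604) (43.2117, 0) (70, 0) (70, 5.7098)]
8. shoelace: 495.8017

Area of P0's cell: 495.8017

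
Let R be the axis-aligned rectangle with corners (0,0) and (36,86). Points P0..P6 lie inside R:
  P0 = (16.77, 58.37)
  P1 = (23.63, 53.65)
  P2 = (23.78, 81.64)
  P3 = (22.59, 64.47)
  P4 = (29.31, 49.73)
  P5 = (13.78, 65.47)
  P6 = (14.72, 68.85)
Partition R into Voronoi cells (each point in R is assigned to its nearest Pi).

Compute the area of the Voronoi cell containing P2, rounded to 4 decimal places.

Area of P2's cell: 300.7527

1. box [0,36]×[0,86]: [(0, 0) (36, 0) (36, 86) (0, 86)]
2. ⊥bis P2·P0 via (20.275,70.005): [(0, 76.1128) (36, 65.2679) (36, 86) (0, 86)]  |A|=551.1479
3. ⊥bis P2·P1 via (23.705,67.645): [(0, 76.1128) (28.1889, 67.621) (36, 67.5791) (36, 86) (0, 86)]  |A|=542.1214
4. ⊥bis P2·P3 via (23.185,73.055): [(0, 76.1128) (6.2555, 74.2283) (36, 72.1668) (36, 86) (0, 86)]  |A|=448.5452
5. ⊥bis P2·P4 via (26.545,65.685): [(0, 76.1128) (6.2555, 74.2283) (36, 72.1668) (36, 86) (0, 86)]  |A|=448.5452
6. ⊥bis P2·P5 via (18.78,73.555): [(0, 85.1691) (19.1346, 73.3357) (36, 72.1668) (36, 86) (0, 86)]  |A|=352.5576
7. ⊥bis P2·P6 via (19.25,75.245): [(22.2502, 73.1198) (36, 72.1668) (36, 86) (4.0672, 86)]  |A|=300.7527
8. canonical 4-gon: [(22.2502, 73.1198) (36, 72.1668) (36, 86) (4.0672, 86)]
9. shoelace: 300.7527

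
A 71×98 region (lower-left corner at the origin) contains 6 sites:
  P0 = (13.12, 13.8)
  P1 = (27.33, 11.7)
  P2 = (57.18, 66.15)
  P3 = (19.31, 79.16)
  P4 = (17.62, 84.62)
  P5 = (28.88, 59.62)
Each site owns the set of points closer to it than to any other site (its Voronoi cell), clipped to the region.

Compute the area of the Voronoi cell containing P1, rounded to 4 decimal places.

1. box [0,71]×[0,98]: [(0, 0) (71, 0) (71, 98) (0, 98)]
2. ⊥bis P1·P0 via (20.225,12.75): [(18.3408, 0) (71, 0) (71, 98) (32.8235, 98)]  |A|=4450.95
3. ⊥bis P1·P2 via (42.255,38.925): [(25.4544, 48.1353) (18.3408, 0) (71, 0) (71, 23.1667)]  |A|=1794.9551
4. ⊥bis P1·P3 via (23.32,45.43): [(29.1293, 46.1206) (25.0856, 45.6399) (18.3408, 0) (71, 0) (71, 23.1667)]  |A|=1789.9984
5. ⊥bis P1·P4 via (22.475,48.16): [(29.1293, 46.1206) (25.0856, 45.6399) (18.3408, 0) (71, 0) (71, 23.1667)]  |A|=1789.9984
6. ⊥bis P1·P5 via (28.105,35.66): [(49.4714, 34.9689) (23.6321, 35.8047) (18.3408, 0) (71, 0) (71, 23.1667)]  |A|=1634.8864
7. canonical 5-gon: [(49.4714, 34.9689) (23.6321, 35.8047) (18.3408, 0) (71, 0) (71, 23.1667)]
8. shoelace: 1634.8864

Area of P1's cell: 1634.8864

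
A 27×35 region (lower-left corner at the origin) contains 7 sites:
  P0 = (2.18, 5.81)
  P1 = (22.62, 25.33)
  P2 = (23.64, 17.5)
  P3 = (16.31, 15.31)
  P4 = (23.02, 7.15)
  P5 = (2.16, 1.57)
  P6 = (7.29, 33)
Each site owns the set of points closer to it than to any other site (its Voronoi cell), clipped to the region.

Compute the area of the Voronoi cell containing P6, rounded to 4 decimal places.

1. box [0,27]×[0,35]: [(0, 0) (27, 0) (27, 35) (0, 35)]
2. ⊥bis P6·P0 via (4.735,19.405): [(0, 20.2949) (27, 15.2206) (27, 35) (0, 35)]  |A|=465.5412
3. ⊥bis P6·P1 via (14.955,29.165): [(0, 20.2949) (9.6131, 18.4882) (17.8744, 35) (0, 35)]  |A|=218.2502
4. ⊥bis P6·P2 via (15.465,25.25): [(0, 20.2949) (9.1392, 18.5773) (10.2372, 19.7355) (17.8744, 35) (0, 35)]  |A|=217.9268
5. ⊥bis P6·P3 via (11.8,24.155): [(0, 20.2949) (3.0905, 19.7141) (12.6704, 24.5988) (17.8744, 35) (0, 35)]  |A|=196.4476
6. ⊥bis P6·P4 via (15.155,20.075): [(0, 20.2949) (3.0905, 19.7141) (12.6704, 24.5988) (17.8744, 35) (0, 35)]  |A|=196.4476
7. ⊥bis P6·P5 via (4.725,17.285): [(0, 20.2949) (3.0905, 19.7141) (12.6704, 24.5988) (17.8744, 35) (0, 35)]  |A|=196.4476
8. canonical 5-gon: [(0, 20.2949) (3.0905, 19.7141) (12.6704, 24.5988) (17.8744, 35) (0, 35)]
9. shoelace: 196.4476

Area of P6's cell: 196.4476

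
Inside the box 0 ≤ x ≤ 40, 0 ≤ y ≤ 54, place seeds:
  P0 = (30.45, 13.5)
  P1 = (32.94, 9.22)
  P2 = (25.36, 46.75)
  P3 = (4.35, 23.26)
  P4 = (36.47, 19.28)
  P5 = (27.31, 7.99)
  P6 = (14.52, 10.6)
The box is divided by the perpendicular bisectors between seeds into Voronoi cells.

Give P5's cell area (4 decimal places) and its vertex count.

Area of P5's cell: 129.9665 (4 vertices)

1. box [0,40]×[0,54]: [(0, 0) (40, 0) (40, 54) (0, 54)]
2. ⊥bis P5·P0 via (28.88,10.745): [(0, 27.2029) (0, 0) (40, 0) (40, 4.408)]  |A|=632.2189
3. ⊥bis P5·P1 via (30.125,8.605): [(29.768, 10.2389) (0, 27.2029) (0, 0) (32.005, 0)]  |A|=568.7372
4. ⊥bis P5·P2 via (26.335,27.37): [(29.768, 10.2389) (1.8669, 26.139) (0, 26.0451) (0, 0) (32.005, 0)]  |A|=567.6564
5. ⊥bis P5·P3 via (15.83,15.625): [(29.768, 10.2389) (17.0631, 17.4791) (5.4383, 0) (32.005, 0)]  |A|=289.1255
6. ⊥bis P5·P4 via (31.89,13.635): [(29.768, 10.2389) (17.0631, 17.4791) (5.4383, 0) (32.005, 0)]  |A|=289.1255
7. ⊥bis P5·P6 via (20.915,9.295): [(29.768, 10.2389) (22.0098, 14.6601) (19.0182, 0) (32.005, 0)]  |A|=129.9665
8. canonical 4-gon: [(29.768, 10.2389) (22.0098, 14.6601) (19.0182, 0) (32.005, 0)]
9. shoelace: 129.9665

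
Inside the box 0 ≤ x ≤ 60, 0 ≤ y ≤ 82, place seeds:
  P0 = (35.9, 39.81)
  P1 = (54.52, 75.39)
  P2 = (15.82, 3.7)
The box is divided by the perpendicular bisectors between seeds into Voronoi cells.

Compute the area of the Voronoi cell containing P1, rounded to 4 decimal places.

Area of P1's cell: 986.4111

1. box [0,60]×[0,82]: [(0, 0) (60, 0) (60, 82) (0, 82)]
2. ⊥bis P1·P0 via (45.21,57.6): [(0, 81.2596) (60, 49.86) (60, 82) (0, 82)]  |A|=986.4111
3. ⊥bis P1·P2 via (35.17,39.545): [(0, 81.2596) (60, 49.86) (60, 82) (0, 82)]  |A|=986.4111
4. canonical 4-gon: [(0, 81.2596) (60, 49.86) (60, 82) (0, 82)]
5. shoelace: 986.4111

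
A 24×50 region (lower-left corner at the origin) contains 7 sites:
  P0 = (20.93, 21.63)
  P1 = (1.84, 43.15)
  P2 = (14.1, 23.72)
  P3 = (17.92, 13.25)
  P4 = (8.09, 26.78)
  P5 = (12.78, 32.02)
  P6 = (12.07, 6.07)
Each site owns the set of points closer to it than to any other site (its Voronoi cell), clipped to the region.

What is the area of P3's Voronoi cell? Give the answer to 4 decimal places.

Area of P3's cell: 132.5776

1. box [0,24]×[0,50]: [(0, 0) (24, 0) (24, 50) (0, 50)]
2. ⊥bis P3·P0 via (19.425,17.44): [(0, 24.4172) (0, 0) (24, 0) (24, 15.7967)]  |A|=482.5674
3. ⊥bis P3·P1 via (9.88,28.2): [(1.7064, 23.8043) (0, 22.8866) (0, 0) (24, 0) (24, 15.7967)]  |A|=481.2614
4. ⊥bis P3·P2 via (16.01,18.485): [(16.2609, 18.5765) (0, 12.6437) (0, 0) (24, 0) (24, 15.7967)]  |A|=386.8437
5. ⊥bis P3·P4 via (13.005,20.015): [(16.2609, 18.5765) (5.7434, 14.7392) (0, 10.5664) (0, 0) (24, 0) (24, 15.7967)]  |A|=380.8783
6. ⊥bis P3·P5 via (15.35,22.635): [(16.2609, 18.5765) (5.7434, 14.7392) (0, 10.5664) (0, 0) (24, 0) (24, 15.7967)]  |A|=380.8783
7. ⊥bis P3·P6 via (14.995,9.66): [(16.2609, 18.5765) (7.8277, 15.4997) (24, 2.3231) (24, 15.7967)]  |A|=132.5776
8. canonical 4-gon: [(16.2609, 18.5765) (7.8277, 15.4997) (24, 2.3231) (24, 15.7967)]
9. shoelace: 132.5776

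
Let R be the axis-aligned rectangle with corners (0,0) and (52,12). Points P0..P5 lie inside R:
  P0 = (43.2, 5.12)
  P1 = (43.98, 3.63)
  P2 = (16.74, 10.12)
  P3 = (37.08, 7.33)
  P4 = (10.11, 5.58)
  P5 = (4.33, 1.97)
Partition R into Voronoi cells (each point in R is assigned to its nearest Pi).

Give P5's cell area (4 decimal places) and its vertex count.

Area of P5's cell: 69.9640 (4 vertices)

1. box [0,52]×[0,12]: [(0, 0) (52, 0) (52, 12) (0, 12)]
2. ⊥bis P5·P0 via (23.765,3.545): [(0, 0) (24.0523, 0) (23.0798, 12) (0, 12)]  |A|=282.7926
3. ⊥bis P5·P1 via (24.155,2.8): [(0, 0) (24.0523, 0) (23.0798, 12) (0, 12)]  |A|=282.7926
4. ⊥bis P5·P2 via (10.535,6.045): [(0, 0) (14.5049, 0) (6.6242, 12) (0, 12)]  |A|=126.7746
5. ⊥bis P5·P3 via (20.705,4.65): [(0, 0) (14.5049, 0) (6.6242, 12) (0, 12)]  |A|=126.7746
6. ⊥bis P5·P4 via (7.22,3.775): [(0, 0) (9.5777, 0) (2.0829, 12) (0, 12)]  |A|=69.964
7. canonical 4-gon: [(0, 0) (9.5777, 0) (2.0829, 12) (0, 12)]
8. shoelace: 69.964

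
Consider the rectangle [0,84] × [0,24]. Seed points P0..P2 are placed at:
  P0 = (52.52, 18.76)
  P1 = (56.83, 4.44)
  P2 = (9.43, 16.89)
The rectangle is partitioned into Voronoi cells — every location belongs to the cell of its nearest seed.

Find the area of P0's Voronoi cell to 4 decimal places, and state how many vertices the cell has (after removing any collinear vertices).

Area of P0's cell: 609.6297 (4 vertices)

1. box [0,84]×[0,24]: [(0, 0) (84, 0) (84, 24) (0, 24)]
2. ⊥bis P0·P1 via (54.675,11.6): [(0, 0) (16.1339, 0) (84, 20.4262) (84, 24) (0, 24)]  |A|=1322.8781
3. ⊥bis P0·P2 via (30.975,17.825): [(31.5472, 4.6391) (84, 20.4262) (84, 24) (30.707, 24)]  |A|=609.6297
4. canonical 4-gon: [(31.5472, 4.6391) (84, 20.4262) (84, 24) (30.707, 24)]
5. shoelace: 609.6297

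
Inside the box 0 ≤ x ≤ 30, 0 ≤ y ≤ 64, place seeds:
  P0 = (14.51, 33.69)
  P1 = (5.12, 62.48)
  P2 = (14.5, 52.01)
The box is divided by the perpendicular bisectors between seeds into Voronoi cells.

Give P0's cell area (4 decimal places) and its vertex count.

Area of P0's cell: 1285.5081 (4 vertices)

1. box [0,30]×[0,64]: [(0, 0) (30, 0) (30, 64) (0, 64)]
2. ⊥bis P0·P1 via (9.815,48.085): [(0, 44.8838) (0, 0) (30, 0) (30, 54.6684)]  |A|=1493.2834
3. ⊥bis P0·P2 via (14.505,42.85): [(0, 42.8421) (0, 0) (30, 0) (30, 42.8585)]  |A|=1285.5081
4. canonical 4-gon: [(0, 42.8421) (0, 0) (30, 0) (30, 42.8585)]
5. shoelace: 1285.5081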